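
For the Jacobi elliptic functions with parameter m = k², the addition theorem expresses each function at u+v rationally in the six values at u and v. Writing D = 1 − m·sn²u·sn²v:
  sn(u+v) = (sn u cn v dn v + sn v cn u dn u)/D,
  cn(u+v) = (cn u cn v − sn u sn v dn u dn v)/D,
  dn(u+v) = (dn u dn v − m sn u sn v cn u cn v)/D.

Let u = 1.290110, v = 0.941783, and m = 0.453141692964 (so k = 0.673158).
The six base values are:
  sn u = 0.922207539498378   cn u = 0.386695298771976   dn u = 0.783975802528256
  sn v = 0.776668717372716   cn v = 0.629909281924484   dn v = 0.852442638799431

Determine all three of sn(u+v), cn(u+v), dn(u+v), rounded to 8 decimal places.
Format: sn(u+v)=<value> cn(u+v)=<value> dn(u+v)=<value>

m = k² = 0.453141692964
D = 1 − m·sn²u·sn²v = 0.767532103528124
sn(u+v) = (sn u·cn v·dn v + sn v·cn u·dn u)/D = 0.7306446716113308/0.767532103528124 = 0.9519402097355507
cn(u+v) = (cn u·cn v − sn u·sn v·dn u·dn v)/D = -0.235082738184405/0.767532103528124 = -0.3062839158177193
dn(u+v) = (dn u·dn v − m·sn u·sn v·cn u·cn v)/D = 0.5892364781348812/0.767532103528124 = 0.7677027129240989

sn(u+v)=0.95194021 cn(u+v)=-0.30628392 dn(u+v)=0.76770271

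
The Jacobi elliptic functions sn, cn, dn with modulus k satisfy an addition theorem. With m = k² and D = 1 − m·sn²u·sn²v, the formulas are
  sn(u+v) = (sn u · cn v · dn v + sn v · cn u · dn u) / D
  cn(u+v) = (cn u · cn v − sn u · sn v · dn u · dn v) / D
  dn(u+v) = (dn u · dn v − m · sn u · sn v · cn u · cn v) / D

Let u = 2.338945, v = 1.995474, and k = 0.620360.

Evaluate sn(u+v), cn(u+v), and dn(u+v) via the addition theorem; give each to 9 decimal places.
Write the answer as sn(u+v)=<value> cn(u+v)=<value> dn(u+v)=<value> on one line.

sn u = 0.8971391395704747, cn u = -0.4417480778121715, dn u = 0.8308146286707463
sn v = 0.9839025950232528, cn v = -0.1787055777151597, dn v = 0.7921135066187698
m = k² = 0.3848465296
D = 1 − m·sn²u·sn²v = 0.7001449310581796
sn(u+v) = (sn u·cn v·dn v + sn v·cn u·dn u)/D = -0.4880974665600208/0.7001449310581796 = -0.6971377566389345
cn(u+v) = (cn u·cn v − sn u·sn v·dn u·dn v)/D = -0.5019599462349088/0.7001449310581796 = -0.7169371996684464
dn(u+v) = (dn u·dn v − m·sn u·sn v·cn u·cn v)/D = 0.6312823611111778/0.7001449310581796 = 0.9016452638699749

sn(u+v)=-0.697137757 cn(u+v)=-0.716937200 dn(u+v)=0.901645264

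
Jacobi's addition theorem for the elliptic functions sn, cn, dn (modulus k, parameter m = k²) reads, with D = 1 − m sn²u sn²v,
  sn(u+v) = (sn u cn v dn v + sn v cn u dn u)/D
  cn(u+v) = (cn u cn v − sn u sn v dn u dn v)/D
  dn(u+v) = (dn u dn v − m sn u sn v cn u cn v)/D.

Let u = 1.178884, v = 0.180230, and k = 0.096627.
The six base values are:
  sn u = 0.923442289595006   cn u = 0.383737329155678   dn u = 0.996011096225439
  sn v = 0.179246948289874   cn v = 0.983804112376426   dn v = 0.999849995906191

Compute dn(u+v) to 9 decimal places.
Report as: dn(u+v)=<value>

m = k² = 0.009336777129
D = 1 − m·sn²u·sn²v = 0.9997441885072058
dn(u+v) = (dn u·dn v − m·sn u·sn v·cn u·cn v)/D = 0.9952782437614259/0.9997441885072058 = 0.9955329125219038

dn(u+v)=0.995532913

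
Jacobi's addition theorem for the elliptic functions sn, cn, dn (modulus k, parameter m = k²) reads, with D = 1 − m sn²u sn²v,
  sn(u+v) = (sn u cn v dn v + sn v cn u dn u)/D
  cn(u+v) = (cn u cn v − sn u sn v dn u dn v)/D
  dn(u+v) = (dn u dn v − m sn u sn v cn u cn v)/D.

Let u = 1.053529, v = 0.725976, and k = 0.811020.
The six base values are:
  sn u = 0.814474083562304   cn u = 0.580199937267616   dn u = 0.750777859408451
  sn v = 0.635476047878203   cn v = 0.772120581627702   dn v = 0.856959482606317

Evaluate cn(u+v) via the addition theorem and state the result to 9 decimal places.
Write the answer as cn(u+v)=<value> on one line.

m = k² = 0.6577534404
D = 1 − m·sn²u·sn²v = 0.8237958878167985
cn(u+v) = (cn u·cn v − sn u·sn v·dn u·dn v)/D = 0.1149812708048499/0.8237958878167985 = 0.1395749511563722

cn(u+v)=0.139574951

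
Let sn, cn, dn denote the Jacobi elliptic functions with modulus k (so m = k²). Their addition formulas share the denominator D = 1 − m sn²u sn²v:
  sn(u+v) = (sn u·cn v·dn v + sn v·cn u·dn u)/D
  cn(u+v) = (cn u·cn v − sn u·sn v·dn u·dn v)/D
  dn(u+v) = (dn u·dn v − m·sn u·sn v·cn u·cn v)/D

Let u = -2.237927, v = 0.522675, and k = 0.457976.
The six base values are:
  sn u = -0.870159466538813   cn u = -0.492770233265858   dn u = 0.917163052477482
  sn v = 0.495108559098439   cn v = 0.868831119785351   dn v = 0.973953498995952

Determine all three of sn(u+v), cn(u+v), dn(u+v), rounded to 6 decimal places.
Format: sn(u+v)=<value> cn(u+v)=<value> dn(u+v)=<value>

m = k² = 0.209742016576
D = 1 − m·sn²u·sn²v = 0.9610700356376152
sn(u+v) = (sn u·cn v·dn v + sn v·cn u·dn u)/D = -0.9600945414785954/0.9610700356376152 = -0.9989849916001464
cn(u+v) = (cn u·cn v − sn u·sn v·dn u·dn v)/D = -0.04329070135135913/0.9610700356376152 = -0.04504427330588682
dn(u+v) = (dn u·dn v − m·sn u·sn v·cn u·cn v)/D = 0.8545872083961007/0.9610700356376152 = 0.8892038839075143

sn(u+v)=-0.998985 cn(u+v)=-0.045044 dn(u+v)=0.889204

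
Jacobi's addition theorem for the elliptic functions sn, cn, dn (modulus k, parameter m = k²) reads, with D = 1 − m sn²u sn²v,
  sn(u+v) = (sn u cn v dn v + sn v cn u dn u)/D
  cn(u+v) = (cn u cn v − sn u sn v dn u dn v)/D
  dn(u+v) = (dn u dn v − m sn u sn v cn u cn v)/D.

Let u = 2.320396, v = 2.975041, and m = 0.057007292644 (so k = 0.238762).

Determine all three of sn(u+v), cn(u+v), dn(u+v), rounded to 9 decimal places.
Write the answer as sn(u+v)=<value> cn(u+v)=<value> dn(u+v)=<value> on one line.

sn u = 0.7592352763220404, cn u = -0.6508162530147775, dn u = 0.9834321626666028
sn v = 0.2111286564887293, cn v = -0.977458280648982, dn v = 0.9987286329536487
m = k² = 0.057007292644
D = 1 − m·sn²u·sn²v = 0.9985352026641117
sn(u+v) = (sn u·cn v·dn v + sn v·cn u·dn u)/D = -0.8763067413699086/0.9985352026641117 = -0.8775922361394019
cn(u+v) = (cn u·cn v − sn u·sn v·dn u·dn v)/D = 0.4787055942738821/0.9985352026641117 = 0.4794078295854629
dn(u+v) = (dn u·dn v − m·sn u·sn v·cn u·cn v)/D = 0.9763687218752627/0.9985352026641117 = 0.9778010021782824

sn(u+v)=-0.877592236 cn(u+v)=0.479407830 dn(u+v)=0.977801002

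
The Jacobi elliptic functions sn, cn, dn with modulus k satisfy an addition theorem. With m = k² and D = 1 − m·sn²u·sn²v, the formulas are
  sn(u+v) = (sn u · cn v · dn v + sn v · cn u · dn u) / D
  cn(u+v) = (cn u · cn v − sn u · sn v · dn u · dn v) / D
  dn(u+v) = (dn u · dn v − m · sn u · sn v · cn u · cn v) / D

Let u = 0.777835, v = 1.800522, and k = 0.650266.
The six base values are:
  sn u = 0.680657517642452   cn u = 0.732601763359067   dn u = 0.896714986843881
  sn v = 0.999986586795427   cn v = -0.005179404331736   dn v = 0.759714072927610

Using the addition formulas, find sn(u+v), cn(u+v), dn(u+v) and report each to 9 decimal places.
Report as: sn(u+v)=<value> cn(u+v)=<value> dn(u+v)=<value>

sn(u+v)=0.813636877 cn(u+v)=-0.581373401 dn(u+v)=0.848571702

m = k² = 0.422845870756
D = 1 − m·sn²u·sn²v = 0.8041030229486134
sn(u+v) = (sn u·cn v·dn v + sn v·cn u·dn u)/D = 0.6542478726200538/0.8041030229486134 = 0.813636877300813
cn(u+v) = (cn u·cn v − sn u·sn v·dn u·dn v)/D = -0.4674841095558566/0.8041030229486134 = -0.5813734014350688
dn(u+v) = (dn u·dn v − m·sn u·sn v·cn u·cn v)/D = 0.6823390704741216/0.8041030229486134 = 0.8485717016359566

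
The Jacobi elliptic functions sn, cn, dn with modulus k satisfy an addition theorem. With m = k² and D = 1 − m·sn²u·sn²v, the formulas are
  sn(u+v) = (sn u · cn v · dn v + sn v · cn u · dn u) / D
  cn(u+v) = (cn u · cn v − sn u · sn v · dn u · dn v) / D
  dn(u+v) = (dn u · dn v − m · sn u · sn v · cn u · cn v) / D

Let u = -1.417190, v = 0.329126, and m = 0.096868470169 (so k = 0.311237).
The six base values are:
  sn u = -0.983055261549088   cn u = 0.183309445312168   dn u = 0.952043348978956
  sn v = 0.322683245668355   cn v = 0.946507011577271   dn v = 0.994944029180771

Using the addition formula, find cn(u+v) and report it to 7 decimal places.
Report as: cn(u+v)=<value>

cn(u+v)=0.4786452

m = k² = 0.096868470169
D = 1 − m·sn²u·sn²v = 0.9902525472606967
cn(u+v) = (cn u·cn v − sn u·sn v·dn u·dn v)/D = 0.4739796288079705/0.9902525472606967 = 0.4786452002765607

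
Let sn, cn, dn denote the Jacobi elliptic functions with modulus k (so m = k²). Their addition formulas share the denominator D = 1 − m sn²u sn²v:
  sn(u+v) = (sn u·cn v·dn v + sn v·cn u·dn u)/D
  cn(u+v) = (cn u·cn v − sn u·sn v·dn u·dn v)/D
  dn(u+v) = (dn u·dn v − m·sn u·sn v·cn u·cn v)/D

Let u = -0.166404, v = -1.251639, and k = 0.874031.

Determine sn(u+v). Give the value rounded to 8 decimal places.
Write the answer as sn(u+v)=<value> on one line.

sn(u+v)=-0.92156873

sn u = -0.1650622957122277, cn u = 0.9862831431866861, dn u = 0.989538424257032
sn v = -0.8769453867190185, cn v = 0.4805900422524702, dn v = 0.6422712149735889
m = k² = 0.763930188961
D = 1 − m·sn²u·sn²v = 0.983993568129348
sn(u+v) = (sn u·cn v·dn v + sn v·cn u·dn u)/D = -0.9068177020089494/0.983993568129348 = -0.9215687290851745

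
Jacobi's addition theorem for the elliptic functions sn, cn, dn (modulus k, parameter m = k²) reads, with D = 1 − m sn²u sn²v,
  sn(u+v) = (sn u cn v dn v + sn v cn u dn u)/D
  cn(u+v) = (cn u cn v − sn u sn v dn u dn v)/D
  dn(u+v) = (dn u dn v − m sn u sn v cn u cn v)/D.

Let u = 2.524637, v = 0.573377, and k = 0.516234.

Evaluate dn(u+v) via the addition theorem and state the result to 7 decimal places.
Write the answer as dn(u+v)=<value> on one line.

sn u = 0.7448640977148716, cn u = -0.6672162137833659, dn u = 0.9231149227864888
sn v = 0.5358913741815497, cn v = 0.8442869388293356, dn v = 0.9609720868050743
m = k² = 0.266497542756
D = 1 − m·sn²u·sn²v = 0.957537962851628
dn(u+v) = (dn u·dn v − m·sn u·sn v·cn u·cn v)/D = 0.947012071683045/0.957537962851628 = 0.989007338009622

dn(u+v)=0.9890073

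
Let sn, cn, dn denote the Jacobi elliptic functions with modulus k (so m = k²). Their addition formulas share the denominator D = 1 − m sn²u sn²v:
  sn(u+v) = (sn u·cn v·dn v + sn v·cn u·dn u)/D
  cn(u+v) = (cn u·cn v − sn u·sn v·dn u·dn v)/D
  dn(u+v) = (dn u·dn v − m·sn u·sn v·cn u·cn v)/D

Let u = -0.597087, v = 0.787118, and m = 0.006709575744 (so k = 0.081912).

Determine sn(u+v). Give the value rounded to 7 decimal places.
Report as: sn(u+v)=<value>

sn u = -0.5620525927830549, cn u = 0.8271014949483802, dn u = 0.9989396498829944
sn v = 0.7079818303429382, cn v = 0.7062306478086767, dn v = 0.9983170357394398
m = k² = 0.006709575744
D = 1 − m·sn²u·sn²v = 0.9989375874424983
sn(u+v) = (sn u·cn v·dn v + sn v·cn u·dn u)/D = 0.1886811851081094/0.9989375874424983 = 0.1888818555633441

sn(u+v)=0.1888819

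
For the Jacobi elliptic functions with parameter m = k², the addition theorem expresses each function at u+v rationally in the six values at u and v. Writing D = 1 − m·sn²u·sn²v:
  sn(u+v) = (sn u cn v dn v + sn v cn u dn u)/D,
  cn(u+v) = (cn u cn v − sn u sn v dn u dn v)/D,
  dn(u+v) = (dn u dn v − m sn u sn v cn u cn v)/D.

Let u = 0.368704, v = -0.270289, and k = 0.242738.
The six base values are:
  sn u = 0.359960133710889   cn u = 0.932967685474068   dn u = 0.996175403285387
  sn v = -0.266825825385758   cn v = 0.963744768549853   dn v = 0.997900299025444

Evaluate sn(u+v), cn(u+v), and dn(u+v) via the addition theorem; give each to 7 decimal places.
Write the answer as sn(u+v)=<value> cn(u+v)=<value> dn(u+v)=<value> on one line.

m = k² = 0.058921736644
D = 1 − m·sn²u·sn²v = 0.9994564492859185
sn(u+v) = (sn u·cn v·dn v + sn v·cn u·dn u)/D = 0.0981935110086642/0.9994564492859185 = 0.09824691318848411
cn(u+v) = (cn u·cn v − sn u·sn v·dn u·dn v)/D = 0.9946211481840747/0.9994564492859185 = 0.9951620692374355
dn(u+v) = (dn u·dn v − m·sn u·sn v·cn u·cn v)/D = 0.999172193698941/0.9994564492859185 = 0.999715589821667

sn(u+v)=0.0982469 cn(u+v)=0.9951621 dn(u+v)=0.9997156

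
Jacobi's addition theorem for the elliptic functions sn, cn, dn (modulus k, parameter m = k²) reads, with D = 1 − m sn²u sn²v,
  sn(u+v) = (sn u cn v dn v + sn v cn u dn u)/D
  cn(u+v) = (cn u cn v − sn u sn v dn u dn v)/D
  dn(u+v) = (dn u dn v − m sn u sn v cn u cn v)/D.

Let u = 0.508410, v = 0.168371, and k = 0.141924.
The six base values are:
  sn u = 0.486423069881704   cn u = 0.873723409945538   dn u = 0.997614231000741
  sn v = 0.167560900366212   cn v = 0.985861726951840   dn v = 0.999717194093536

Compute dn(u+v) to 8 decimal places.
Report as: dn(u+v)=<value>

m = k² = 0.020142421776
D = 1 − m·sn²u·sn²v = 0.9998661909815524
dn(u+v) = (dn u·dn v − m·sn u·sn v·cn u·cn v)/D = 0.9959179724787775/0.9998661909815524 = 0.996051253119281

dn(u+v)=0.99605125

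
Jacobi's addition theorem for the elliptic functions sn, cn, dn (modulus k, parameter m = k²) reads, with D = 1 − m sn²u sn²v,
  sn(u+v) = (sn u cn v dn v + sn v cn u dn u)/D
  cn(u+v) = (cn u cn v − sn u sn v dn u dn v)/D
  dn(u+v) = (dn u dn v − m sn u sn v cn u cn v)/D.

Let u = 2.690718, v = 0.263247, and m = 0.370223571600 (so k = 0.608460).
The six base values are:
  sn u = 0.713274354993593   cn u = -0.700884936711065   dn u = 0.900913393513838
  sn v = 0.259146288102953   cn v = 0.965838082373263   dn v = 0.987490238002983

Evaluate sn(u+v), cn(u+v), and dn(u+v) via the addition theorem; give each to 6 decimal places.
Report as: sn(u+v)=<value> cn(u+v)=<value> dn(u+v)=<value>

m = k² = 0.3702235716
D = 1 − m·sn²u·sn²v = 0.9873506773386736
sn(u+v) = (sn u·cn v·dn v + sn v·cn u·dn u)/D = 0.5166550079231219/0.9873506773386736 = 0.523274070480941
cn(u+v) = (cn u·cn v − sn u·sn v·dn u·dn v)/D = -0.8413851453579962/0.9873506773386736 = -0.8521644484266562
dn(u+v) = (dn u·dn v − m·sn u·sn v·cn u·cn v)/D = 0.9359683192125393/0.9873506773386736 = 0.9479593630657838

sn(u+v)=0.523274 cn(u+v)=-0.852164 dn(u+v)=0.947959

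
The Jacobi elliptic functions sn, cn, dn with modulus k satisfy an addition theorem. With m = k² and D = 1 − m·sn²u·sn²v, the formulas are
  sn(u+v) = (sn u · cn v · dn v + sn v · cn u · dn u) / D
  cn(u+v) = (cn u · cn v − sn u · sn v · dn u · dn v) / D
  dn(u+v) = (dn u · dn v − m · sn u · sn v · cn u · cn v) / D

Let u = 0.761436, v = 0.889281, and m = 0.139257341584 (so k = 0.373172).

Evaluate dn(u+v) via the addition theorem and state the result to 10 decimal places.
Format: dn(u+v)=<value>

sn u = 0.6833449997516655, cn u = 0.7300956179257593, dn u = 0.9669396763224744
sn v = 0.7677901507240812, cn v = 0.6407014003817165, dn v = 0.9580749230793236
m = k² = 0.139257341584
D = 1 − m·sn²u·sn²v = 0.9616660814845424
dn(u+v) = (dn u·dn v − m·sn u·sn v·cn u·cn v)/D = 0.8922234880458615/0.9616660814845424 = 0.9277892869721671

dn(u+v)=0.9277892870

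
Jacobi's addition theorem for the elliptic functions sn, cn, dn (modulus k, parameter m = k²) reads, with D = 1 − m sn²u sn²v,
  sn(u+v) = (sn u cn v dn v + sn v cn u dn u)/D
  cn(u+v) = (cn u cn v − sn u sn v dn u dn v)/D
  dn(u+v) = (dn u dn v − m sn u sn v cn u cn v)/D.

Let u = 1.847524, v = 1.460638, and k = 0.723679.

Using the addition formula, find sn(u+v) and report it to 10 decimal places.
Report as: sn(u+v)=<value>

sn(u+v)=0.4205586534

sn u = 0.9998240789531061, cn u = 0.01875662937665117, dn u = 0.6902702024784627
sn v = 0.9582480291171319, cn v = 0.2859383057464186, dn v = 0.7204913009429177
m = k² = 0.523711295041
D = 1 − m·sn²u·sn²v = 0.5192768980001946
sn(u+v) = (sn u·cn v·dn v + sn v·cn u·dn u)/D = 0.2183863929822673/0.5192768980001946 = 0.4205586534338476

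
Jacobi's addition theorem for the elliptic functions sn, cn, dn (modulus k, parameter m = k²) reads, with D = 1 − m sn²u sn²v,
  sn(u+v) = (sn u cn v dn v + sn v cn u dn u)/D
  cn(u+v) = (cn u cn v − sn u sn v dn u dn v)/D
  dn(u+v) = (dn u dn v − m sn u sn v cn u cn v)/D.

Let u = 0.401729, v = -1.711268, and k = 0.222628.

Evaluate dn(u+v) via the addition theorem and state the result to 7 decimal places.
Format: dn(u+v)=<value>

dn(u+v)=0.9767681

sn u = 0.3905331327016649, cn u = 0.9205888725496435, dn u = 0.9962132345204623
sn v = -0.9931121444027085, cn v = -0.1171676945230806, dn v = 0.975252372928391
m = k² = 0.049563226384
D = 1 − m·sn²u·sn²v = 0.9925445832434979
dn(u+v) = (dn u·dn v − m·sn u·sn v·cn u·cn v)/D = 0.9694858910270687/0.9925445832434979 = 0.9767681043192271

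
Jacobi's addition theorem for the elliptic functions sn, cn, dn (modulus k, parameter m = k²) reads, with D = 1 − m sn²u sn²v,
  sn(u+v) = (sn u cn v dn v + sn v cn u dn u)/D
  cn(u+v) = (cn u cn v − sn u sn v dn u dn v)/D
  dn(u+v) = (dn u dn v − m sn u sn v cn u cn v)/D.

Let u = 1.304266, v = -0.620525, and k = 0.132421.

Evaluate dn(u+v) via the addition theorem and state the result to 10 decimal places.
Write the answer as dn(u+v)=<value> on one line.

sn u = 0.9634674939873014, cn u = 0.2678252938574499, dn u = 0.9918278551018038
sn v = -0.5809364319586062, cn v = 0.8139489308446837, dn v = 0.9970366365489641
m = k² = 0.017535321241
D = 1 − m·sn²u·sn²v = 0.9945065511392554
dn(u+v) = (dn u·dn v − m·sn u·sn v·cn u·cn v)/D = 0.9910282868324334/0.9945065511392554 = 0.9965025224792762

dn(u+v)=0.9965025225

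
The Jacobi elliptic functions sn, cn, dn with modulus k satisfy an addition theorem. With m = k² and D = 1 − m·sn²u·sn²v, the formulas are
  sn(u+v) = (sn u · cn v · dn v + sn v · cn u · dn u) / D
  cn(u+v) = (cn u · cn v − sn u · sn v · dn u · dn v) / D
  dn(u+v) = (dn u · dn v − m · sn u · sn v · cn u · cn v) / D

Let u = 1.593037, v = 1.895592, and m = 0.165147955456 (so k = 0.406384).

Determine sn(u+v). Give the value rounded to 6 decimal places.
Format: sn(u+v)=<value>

sn u = 0.9989801591606643, cn u = 0.04515131895453089, dn u = 0.9138866023947928
sn v = 0.9732807946617772, cn v = -0.2296181498543603, dn v = 0.918454891136838
m = k² = 0.165147955456
D = 1 − m·sn²u·sn²v = 0.8438783133951854
sn(u+v) = (sn u·cn v·dn v + sn v·cn u·dn u)/D = -0.1705181686550222/0.8438783133951854 = -0.2020648782511953

sn(u+v)=-0.202065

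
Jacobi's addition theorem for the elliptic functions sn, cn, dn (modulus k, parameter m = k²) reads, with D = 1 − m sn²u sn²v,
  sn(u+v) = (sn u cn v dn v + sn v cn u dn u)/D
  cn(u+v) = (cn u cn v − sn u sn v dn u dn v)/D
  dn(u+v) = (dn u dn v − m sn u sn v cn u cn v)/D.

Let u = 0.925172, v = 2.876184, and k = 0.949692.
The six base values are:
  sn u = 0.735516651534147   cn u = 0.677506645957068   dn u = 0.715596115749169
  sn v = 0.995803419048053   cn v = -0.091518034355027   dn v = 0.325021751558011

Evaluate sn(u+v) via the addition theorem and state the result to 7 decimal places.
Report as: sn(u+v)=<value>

sn(u+v)=0.8929487

m = k² = 0.901914894864
D = 1 − m·sn²u·sn²v = 0.5161644179488872
sn(u+v) = (sn u·cn v·dn v + sn v·cn u·dn u)/D = 0.4609083315728446/0.5161644179488872 = 0.892948672061478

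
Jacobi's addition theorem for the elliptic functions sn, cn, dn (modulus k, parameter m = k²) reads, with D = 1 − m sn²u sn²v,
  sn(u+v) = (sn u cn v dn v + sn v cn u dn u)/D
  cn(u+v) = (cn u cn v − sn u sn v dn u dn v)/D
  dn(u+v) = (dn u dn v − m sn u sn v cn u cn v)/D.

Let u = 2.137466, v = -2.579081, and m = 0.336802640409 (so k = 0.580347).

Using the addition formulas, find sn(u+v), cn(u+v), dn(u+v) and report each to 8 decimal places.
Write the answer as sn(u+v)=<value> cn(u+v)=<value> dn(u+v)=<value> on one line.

sn(u+v)=-0.42320370 cn(u+v)=0.90603456 dn(u+v)=0.96936999

sn u = 0.9461103863414664, cn u = -0.3238443095945969, dn u = 0.8357748396533757
sn v = -0.7572984480877006, cn v = -0.6530689554127958, dn v = 0.8982446043853688
m = k² = 0.336802640409
D = 1 − m·sn²u·sn²v = 0.8271006973861098
sn(u+v) = (sn u·cn v·dn v + sn v·cn u·dn u)/D = -0.3500320747514844/0.8271006973861098 = -0.4232036992082009
cn(u+v) = (cn u·cn v − sn u·sn v·dn u·dn v)/D = 0.7493818187424622/0.8271006973861098 = 0.9060345627935474
dn(u+v) = (dn u·dn v − m·sn u·sn v·cn u·cn v)/D = 0.8017665980927956/0.8271006973861098 = 0.9693699940365451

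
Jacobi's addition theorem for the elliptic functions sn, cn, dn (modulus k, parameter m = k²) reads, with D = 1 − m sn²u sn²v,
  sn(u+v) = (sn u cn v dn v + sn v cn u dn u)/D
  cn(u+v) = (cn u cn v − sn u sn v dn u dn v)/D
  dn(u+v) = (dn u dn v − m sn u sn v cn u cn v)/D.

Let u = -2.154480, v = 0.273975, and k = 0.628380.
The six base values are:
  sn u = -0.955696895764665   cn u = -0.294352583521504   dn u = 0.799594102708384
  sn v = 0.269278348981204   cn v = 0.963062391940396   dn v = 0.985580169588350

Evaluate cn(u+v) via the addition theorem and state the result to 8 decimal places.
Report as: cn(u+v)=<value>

m = k² = 0.3948614244
D = 1 − m·sn²u·sn²v = 0.9738490223048173
cn(u+v) = (cn u·cn v − sn u·sn v·dn u·dn v)/D = -0.08067280536086043/0.9738490223048173 = -0.08283912959108525

cn(u+v)=-0.08283913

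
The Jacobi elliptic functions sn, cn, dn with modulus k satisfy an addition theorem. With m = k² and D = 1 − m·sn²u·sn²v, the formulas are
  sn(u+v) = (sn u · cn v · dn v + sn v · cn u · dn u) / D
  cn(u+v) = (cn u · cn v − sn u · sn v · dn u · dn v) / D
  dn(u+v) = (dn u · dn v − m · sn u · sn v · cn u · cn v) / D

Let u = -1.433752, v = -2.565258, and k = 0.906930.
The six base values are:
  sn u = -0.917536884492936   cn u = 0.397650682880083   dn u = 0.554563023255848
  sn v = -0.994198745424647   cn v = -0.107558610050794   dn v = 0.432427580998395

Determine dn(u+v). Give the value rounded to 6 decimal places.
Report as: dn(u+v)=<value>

m = k² = 0.8225220249
D = 1 − m·sn²u·sn²v = 0.3155511141183773
dn(u+v) = (dn u·dn v − m·sn u·sn v·cn u·cn v)/D = 0.2718999335042105/0.3155511141183773 = 0.8616668467923987

dn(u+v)=0.861667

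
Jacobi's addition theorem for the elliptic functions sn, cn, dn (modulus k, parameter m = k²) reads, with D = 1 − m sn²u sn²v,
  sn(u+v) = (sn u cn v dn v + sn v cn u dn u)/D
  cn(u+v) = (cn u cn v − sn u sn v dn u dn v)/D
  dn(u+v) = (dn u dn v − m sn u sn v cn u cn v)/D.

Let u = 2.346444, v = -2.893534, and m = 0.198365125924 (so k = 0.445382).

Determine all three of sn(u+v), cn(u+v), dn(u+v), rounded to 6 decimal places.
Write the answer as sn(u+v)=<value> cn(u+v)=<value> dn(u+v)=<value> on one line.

sn u = 0.8111822865766211, cn u = -0.5847933805578895, dn u = 0.9324550573816578
sn v = -0.4092556626462556, cn v = -0.9124197513162318, dn v = 0.9832475710115542
m = k² = 0.198365125924
D = 1 − m·sn²u·sn²v = 0.9781379122096062
sn(u+v) = (sn u·cn v·dn v + sn v·cn u·dn u)/D = -0.5045751473161488/0.9781379122096062 = -0.5158527657682927
cn(u+v) = (cn u·cn v − sn u·sn v·dn u·dn v)/D = 0.8379485043919191/0.9781379122096062 = 0.8566772578101995
dn(u+v) = (dn u·dn v − m·sn u·sn v·cn u·cn v)/D = 0.9519720541979295/0.9781379122096062 = 0.9732493161904253

sn(u+v)=-0.515853 cn(u+v)=0.856677 dn(u+v)=0.973249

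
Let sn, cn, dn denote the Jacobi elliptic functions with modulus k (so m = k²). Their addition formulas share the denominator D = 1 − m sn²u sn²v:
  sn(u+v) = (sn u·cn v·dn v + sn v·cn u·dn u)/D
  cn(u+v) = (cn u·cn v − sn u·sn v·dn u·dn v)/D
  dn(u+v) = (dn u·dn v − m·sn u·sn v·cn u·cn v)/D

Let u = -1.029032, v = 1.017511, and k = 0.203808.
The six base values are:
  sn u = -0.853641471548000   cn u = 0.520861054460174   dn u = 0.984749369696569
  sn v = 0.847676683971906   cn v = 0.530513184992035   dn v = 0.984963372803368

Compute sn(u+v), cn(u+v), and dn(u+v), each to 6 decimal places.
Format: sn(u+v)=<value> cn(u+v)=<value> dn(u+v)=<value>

sn(u+v)=-0.011521 cn(u+v)=0.999934 dn(u+v)=0.999997

m = k² = 0.041537700864
D = 1 − m·sn²u·sn²v = 0.9782502664249612
sn(u+v) = (sn u·cn v·dn v + sn v·cn u·dn u)/D = -0.01127016163866556/0.9782502664249612 = -0.01152073454562158
cn(u+v) = (cn u·cn v − sn u·sn v·dn u·dn v)/D = 0.9781853440003821/0.9782502664249612 = 0.9999336341355507
dn(u+v) = (dn u·dn v − m·sn u·sn v·cn u·cn v)/D = 0.9782475697824782/0.9782502664249612 = 0.9999972434022504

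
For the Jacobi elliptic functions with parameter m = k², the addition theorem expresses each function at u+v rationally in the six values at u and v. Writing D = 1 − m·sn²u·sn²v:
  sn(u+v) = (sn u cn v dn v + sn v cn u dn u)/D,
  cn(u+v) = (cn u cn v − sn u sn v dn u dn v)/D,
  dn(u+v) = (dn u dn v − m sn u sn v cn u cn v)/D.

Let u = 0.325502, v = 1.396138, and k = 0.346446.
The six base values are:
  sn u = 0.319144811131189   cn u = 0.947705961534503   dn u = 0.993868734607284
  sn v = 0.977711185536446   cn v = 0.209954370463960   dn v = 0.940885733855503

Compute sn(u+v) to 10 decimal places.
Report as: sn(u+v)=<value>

m = k² = 0.120024830916
D = 1 − m·sn²u·sn²v = 0.9883139471537881
sn(u+v) = (sn u·cn v·dn v + sn v·cn u·dn u)/D = 0.9839464410136109/0.9883139471537881 = 0.995580851456407

sn(u+v)=0.9955808515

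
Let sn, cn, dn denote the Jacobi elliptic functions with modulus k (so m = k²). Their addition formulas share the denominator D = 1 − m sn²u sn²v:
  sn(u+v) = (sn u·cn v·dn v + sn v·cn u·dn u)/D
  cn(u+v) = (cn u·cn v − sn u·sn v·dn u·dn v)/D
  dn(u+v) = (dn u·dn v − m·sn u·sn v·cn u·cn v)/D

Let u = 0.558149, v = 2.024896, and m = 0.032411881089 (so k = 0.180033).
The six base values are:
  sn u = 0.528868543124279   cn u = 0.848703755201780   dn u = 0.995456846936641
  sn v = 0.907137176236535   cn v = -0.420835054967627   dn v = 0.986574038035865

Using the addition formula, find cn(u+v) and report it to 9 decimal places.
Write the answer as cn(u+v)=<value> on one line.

m = k² = 0.032411881089
D = 1 − m·sn²u·sn²v = 0.9925398829737802
cn(u+v) = (cn u·cn v − sn u·sn v·dn u·dn v)/D = -0.8283290751520933/0.9925398829737802 = -0.8345549527645281

cn(u+v)=-0.834554953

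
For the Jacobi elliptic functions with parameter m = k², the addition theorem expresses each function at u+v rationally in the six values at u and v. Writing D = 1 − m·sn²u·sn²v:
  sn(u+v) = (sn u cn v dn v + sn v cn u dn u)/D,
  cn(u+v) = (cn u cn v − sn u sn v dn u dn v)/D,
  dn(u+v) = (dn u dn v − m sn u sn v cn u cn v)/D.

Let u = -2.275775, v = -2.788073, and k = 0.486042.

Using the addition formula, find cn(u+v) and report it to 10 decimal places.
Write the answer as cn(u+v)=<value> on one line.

sn u = -0.8632802481489239, cn u = -0.504724888583803, dn u = 0.9077135270800929
sn v = -0.5327940020084295, cn v = -0.8462449712842267, dn v = 0.9658879761840869
m = k² = 0.236236825764
D = 1 − m·sn²u·sn²v = 0.9500230369987662
cn(u+v) = (cn u·cn v − sn u·sn v·dn u·dn v)/D = 0.02385945685243956/0.9500230369987662 = 0.02511460872339935

cn(u+v)=0.0251146087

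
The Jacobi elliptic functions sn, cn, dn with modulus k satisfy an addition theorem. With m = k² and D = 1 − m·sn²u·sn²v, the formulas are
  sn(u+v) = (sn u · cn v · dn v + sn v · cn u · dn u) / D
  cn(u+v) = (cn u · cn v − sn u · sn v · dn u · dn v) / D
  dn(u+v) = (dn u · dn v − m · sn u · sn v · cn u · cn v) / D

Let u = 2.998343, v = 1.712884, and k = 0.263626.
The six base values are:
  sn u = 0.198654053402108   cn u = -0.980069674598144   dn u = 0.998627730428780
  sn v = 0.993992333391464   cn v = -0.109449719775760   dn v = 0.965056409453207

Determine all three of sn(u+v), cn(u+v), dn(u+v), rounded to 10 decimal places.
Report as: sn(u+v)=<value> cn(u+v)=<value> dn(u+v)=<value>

sn(u+v)=-0.9965281608 cn(u+v)=-0.0832563799 dn(u+v)=0.9648746399

m = k² = 0.069498667876
D = 1 − m·sn²u·sn²v = 0.9972901989192003
sn(u+v) = (sn u·cn v·dn v + sn v·cn u·dn u)/D = -0.9938277676779972/0.9972901989192003 = -0.9965281607650858
cn(u+v) = (cn u·cn v − sn u·sn v·dn u·dn v)/D = -0.08303077172029011/0.9972901989192003 = -0.08325637994865846
dn(u+v) = (dn u·dn v − m·sn u·sn v·cn u·cn v)/D = 0.9622600216054106/0.9972901989192003 = 0.9648746399475768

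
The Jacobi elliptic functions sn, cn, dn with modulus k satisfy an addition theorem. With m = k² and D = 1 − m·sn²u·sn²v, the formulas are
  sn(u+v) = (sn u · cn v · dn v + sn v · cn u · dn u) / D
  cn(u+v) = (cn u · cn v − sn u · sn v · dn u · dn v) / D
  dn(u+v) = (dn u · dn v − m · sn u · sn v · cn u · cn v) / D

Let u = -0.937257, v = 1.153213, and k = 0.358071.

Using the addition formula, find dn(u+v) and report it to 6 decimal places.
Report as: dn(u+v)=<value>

dn(u+v)=0.997058

sn u = -0.7971355713193073, cn u = 0.6038003651352337, dn u = 0.9583992223316626
sn v = 0.9036190844024939, cn v = 0.4283369588345121, dn v = 0.9462077271041295
m = k² = 0.128214841041
D = 1 − m·sn²u·sn²v = 0.9334767487849749
dn(u+v) = (dn u·dn v − m·sn u·sn v·cn u·cn v)/D = 0.9307302754335753/0.9334767487849749 = 0.9970578020770475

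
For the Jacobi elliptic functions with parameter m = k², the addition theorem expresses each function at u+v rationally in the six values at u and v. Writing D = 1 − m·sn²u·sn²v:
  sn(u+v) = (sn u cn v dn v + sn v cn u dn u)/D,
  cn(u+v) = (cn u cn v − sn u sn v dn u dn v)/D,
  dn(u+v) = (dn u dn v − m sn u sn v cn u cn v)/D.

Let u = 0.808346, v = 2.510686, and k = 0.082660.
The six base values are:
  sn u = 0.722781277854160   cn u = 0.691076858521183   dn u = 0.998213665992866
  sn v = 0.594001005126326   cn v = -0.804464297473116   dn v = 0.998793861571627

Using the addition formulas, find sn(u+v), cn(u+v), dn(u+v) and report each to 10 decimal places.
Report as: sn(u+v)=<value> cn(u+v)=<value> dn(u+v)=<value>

sn(u+v)=-0.1711989794 cn(u+v)=-0.9852364739 dn(u+v)=0.9998998652

m = k² = 0.0068326756
D = 1 − m·sn²u·sn²v = 0.9987405557420971
sn(u+v) = (sn u·cn v·dn v + sn v·cn u·dn u)/D = -0.1709833637878379/0.9987405557420971 = -0.1711989793593509
cn(u+v) = (cn u·cn v − sn u·sn v·dn u·dn v)/D = -0.983995623461725/0.9987405557420971 = -0.9852364738814314
dn(u+v) = (dn u·dn v − m·sn u·sn v·cn u·cn v)/D = 0.9986405470888952/0.9987405557420971 = 0.9998998652326403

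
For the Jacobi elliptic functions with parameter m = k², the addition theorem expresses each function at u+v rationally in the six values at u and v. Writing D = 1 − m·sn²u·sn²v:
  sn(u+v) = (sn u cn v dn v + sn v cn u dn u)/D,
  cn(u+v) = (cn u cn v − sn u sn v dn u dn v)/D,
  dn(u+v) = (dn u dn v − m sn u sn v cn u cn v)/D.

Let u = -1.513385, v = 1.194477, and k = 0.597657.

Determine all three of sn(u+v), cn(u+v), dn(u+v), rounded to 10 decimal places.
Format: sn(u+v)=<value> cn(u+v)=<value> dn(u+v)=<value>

sn u = -0.9821020384947186, cn u = 0.1883496376012397, dn u = 0.809615818086818
sn v = 0.8993992447884921, cn v = 0.4371281259240705, dn v = 0.8432431887859536
m = k² = 0.357193889649
D = 1 − m·sn²u·sn²v = 0.7213094240477942
sn(u+v) = (sn u·cn v·dn v + sn v·cn u·dn u)/D = -0.2248578794078958/0.7213094240477942 = -0.3117356739165475
cn(u+v) = (cn u·cn v − sn u·sn v·dn u·dn v)/D = 0.6853657558474488/0.7213094240477942 = 0.9501688637330714
dn(u+v) = (dn u·dn v − m·sn u·sn v·cn u·cn v)/D = 0.7086798864192321/0.7213094240477942 = 0.9824908184927233

sn(u+v)=-0.3117356739 cn(u+v)=0.9501688637 dn(u+v)=0.9824908185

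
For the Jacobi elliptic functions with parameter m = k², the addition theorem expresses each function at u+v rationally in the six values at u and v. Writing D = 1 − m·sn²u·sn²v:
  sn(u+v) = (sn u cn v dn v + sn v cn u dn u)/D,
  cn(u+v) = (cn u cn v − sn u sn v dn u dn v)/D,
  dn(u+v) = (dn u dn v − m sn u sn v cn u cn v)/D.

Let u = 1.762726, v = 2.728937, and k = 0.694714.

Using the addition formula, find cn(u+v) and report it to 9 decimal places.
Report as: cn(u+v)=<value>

sn u = 0.9984690151001106, cn u = 0.05531388510143886, dn u = 0.7203118199250241
sn v = 0.779060202355512, cn v = -0.6269491216245451, dn v = 0.8408784394781669
m = k² = 0.482627541796
D = 1 − m·sn²u·sn²v = 0.7079727861492486
cn(u+v) = (cn u·cn v − sn u·sn v·dn u·dn v)/D = -0.5058291810700367/0.7079727861492486 = -0.714475458613747

cn(u+v)=-0.714475459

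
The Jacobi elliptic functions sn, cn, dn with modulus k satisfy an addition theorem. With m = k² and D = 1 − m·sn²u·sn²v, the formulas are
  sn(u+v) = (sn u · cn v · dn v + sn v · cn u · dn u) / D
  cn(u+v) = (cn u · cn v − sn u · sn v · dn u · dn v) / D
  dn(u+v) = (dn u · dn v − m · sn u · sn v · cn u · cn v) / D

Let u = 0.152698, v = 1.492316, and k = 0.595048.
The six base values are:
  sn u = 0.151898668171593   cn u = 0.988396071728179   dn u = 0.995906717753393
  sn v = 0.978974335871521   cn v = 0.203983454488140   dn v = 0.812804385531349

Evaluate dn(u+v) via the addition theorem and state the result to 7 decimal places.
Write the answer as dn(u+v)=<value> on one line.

m = k² = 0.354082122304
D = 1 − m·sn²u·sn²v = 0.9921701301112647
dn(u+v) = (dn u·dn v − m·sn u·sn v·cn u·cn v)/D = 0.7988614867184519/0.9921701301112647 = 0.8051658304094131

dn(u+v)=0.8051658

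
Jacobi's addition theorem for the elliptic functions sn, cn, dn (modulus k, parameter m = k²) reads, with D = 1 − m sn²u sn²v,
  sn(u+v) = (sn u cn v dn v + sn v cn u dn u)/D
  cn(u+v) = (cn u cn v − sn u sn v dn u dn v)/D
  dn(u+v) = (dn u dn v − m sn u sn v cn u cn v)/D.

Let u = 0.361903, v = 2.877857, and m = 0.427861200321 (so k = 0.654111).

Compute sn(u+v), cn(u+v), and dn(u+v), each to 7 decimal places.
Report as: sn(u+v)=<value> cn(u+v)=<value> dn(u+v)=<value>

sn u = 0.3509810214634434, cn u = 0.9363825727620511, dn u = 0.9732896652441678
sn v = 0.6390833101791265, cn v = -0.7691375186860217, dn v = 0.9084325672812269
m = k² = 0.427861200321
D = 1 − m·sn²u·sn²v = 0.9784729200222865
sn(u+v) = (sn u·cn v·dn v + sn v·cn u·dn u)/D = 0.3372085039144706/0.9784729200222865 = 0.3446273238780999
cn(u+v) = (cn u·cn v − sn u·sn v·dn u·dn v)/D = -0.9185312624536545/0.9784729200222865 = -0.9387395845689151
dn(u+v) = (dn u·dn v − m·sn u·sn v·cn u·cn v)/D = 0.9532876480482834/0.9784729200222865 = 0.9742606346495216

sn(u+v)=0.3446273 cn(u+v)=-0.9387396 dn(u+v)=0.9742606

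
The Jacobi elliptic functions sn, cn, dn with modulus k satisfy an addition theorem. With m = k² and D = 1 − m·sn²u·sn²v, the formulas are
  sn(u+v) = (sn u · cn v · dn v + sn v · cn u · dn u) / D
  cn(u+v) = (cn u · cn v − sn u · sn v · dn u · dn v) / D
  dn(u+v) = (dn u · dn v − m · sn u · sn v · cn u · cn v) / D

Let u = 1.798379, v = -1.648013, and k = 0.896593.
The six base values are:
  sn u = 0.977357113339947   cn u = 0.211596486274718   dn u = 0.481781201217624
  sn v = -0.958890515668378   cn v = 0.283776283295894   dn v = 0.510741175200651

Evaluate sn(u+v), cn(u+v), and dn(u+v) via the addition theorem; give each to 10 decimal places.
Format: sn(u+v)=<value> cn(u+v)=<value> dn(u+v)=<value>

m = k² = 0.803879007649
D = 1 − m·sn²u·sn²v = 0.2939502717799935
sn(u+v) = (sn u·cn v·dn v + sn v·cn u·dn u)/D = 0.04390208117673222/0.2939502717799935 = 0.1493520686709575
cn(u+v) = (cn u·cn v − sn u·sn v·dn u·dn v)/D = 0.2906533494523737/0.2939502717799935 = 0.9887840813765691
dn(u+v) = (dn u·dn v − m·sn u·sn v·cn u·cn v)/D = 0.29130288656837/0.2939502717799935 = 0.9909937650487872

sn(u+v)=0.1493520687 cn(u+v)=0.9887840814 dn(u+v)=0.9909937650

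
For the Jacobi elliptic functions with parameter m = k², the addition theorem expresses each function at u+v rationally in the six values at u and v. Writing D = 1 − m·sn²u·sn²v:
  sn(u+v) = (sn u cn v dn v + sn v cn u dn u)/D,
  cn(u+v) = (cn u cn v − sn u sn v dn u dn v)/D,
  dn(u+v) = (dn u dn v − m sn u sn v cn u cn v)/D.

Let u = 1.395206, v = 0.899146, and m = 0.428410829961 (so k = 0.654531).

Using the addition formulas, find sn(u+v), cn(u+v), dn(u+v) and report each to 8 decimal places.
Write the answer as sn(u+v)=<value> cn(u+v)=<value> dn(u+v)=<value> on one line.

sn(u+v)=0.92795714 cn(u+v)=-0.37268692 dn(u+v)=0.79441395

sn u = 0.9529999859722851, cn u = 0.3029703396981697, dn u = 0.7816095188687861
sn v = 0.7547823628404518, cn v = 0.6559752927854712, dn v = 0.8694457348879183
m = k² = 0.428410829961
D = 1 − m·sn²u·sn²v = 0.778338781536287
sn(u+v) = (sn u·cn v·dn v + sn v·cn u·dn u)/D = 0.7222650323703912/0.778338781536287 = 0.9279571434752136
cn(u+v) = (cn u·cn v − sn u·sn v·dn u·dn v)/D = -0.2900766827209482/0.778338781536287 = -0.3726869193751262
dn(u+v) = (dn u·dn v − m·sn u·sn v·cn u·cn v)/D = 0.6183231856821861/0.778338781536287 = 0.7944139497478698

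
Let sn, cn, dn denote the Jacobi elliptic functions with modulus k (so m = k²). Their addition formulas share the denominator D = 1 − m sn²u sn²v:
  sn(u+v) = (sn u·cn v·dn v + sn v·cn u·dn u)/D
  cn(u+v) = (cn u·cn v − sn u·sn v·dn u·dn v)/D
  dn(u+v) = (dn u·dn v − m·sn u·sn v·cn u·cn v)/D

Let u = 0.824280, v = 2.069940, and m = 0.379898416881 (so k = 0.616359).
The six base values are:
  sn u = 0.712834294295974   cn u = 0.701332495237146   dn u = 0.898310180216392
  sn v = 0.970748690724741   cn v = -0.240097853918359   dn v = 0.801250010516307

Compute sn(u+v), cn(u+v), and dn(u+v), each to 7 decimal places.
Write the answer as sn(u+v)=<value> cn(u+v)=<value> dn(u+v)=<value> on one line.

sn(u+v)=0.5799507 cn(u+v)=-0.8146516 dn(u+v)=0.9339293

m = k² = 0.379898416881
D = 1 − m·sn²u·sn²v = 0.8180892847780906
sn(u+v) = (sn u·cn v·dn v + sn v·cn u·dn u)/D = 0.4744514556226024/0.8180892847780906 = 0.5799507027540386
cn(u+v) = (cn u·cn v − sn u·sn v·dn u·dn v)/D = -0.6664577211844135/0.8180892847780906 = -0.8146515711487315
dn(u+v) = (dn u·dn v − m·sn u·sn v·cn u·cn v)/D = 0.7640375349625814/0.8180892847780906 = 0.9339292778658373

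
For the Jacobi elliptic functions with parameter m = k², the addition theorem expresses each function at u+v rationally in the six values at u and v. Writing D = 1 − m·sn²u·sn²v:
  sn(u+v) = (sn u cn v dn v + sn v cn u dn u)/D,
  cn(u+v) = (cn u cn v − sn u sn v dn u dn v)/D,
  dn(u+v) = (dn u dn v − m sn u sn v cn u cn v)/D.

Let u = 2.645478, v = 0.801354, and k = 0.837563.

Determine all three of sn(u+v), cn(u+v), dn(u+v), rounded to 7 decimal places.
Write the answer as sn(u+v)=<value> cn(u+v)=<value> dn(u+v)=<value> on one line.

sn u = 0.9486515360318163, cn u = -0.316323036126798, dn u = 0.6071916289456301
sn v = 0.6809604466226628, cn v = 0.732320196454709, dn v = 0.8214036683678251
m = k² = 0.701511778969
D = 1 − m·sn²u·sn²v = 0.7072531911409842
sn(u+v) = (sn u·cn v·dn v + sn v·cn u·dn u)/D = 0.4398516413515706/0.7072531911409842 = 0.6219153859765199
cn(u+v) = (cn u·cn v − sn u·sn v·dn u·dn v)/D = -0.5538389747746495/0.7072531911409842 = -0.7830844479911961
dn(u+v) = (dn u·dn v − m·sn u·sn v·cn u·cn v)/D = 0.603726731915102/0.7072531911409842 = 0.8536217856311585

sn(u+v)=0.6219154 cn(u+v)=-0.7830844 dn(u+v)=0.8536218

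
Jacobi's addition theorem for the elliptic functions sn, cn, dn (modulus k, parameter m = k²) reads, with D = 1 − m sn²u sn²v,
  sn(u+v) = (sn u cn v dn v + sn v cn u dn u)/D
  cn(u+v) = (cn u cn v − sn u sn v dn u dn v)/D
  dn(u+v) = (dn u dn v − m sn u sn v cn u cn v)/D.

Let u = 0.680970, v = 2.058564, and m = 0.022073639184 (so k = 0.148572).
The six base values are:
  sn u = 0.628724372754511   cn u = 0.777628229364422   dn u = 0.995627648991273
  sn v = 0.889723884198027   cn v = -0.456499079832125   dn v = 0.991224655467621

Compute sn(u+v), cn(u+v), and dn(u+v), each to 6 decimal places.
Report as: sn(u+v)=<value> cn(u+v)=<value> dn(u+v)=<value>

sn(u+v)=0.407168 cn(u+v)=-0.913353 dn(u+v)=0.998169

m = k² = 0.022073639184
D = 1 − m·sn²u·sn²v = 0.9930927523052974
sn(u+v) = (sn u·cn v·dn v + sn v·cn u·dn u)/D = 0.4043558233345936/0.9930927523052974 = 0.4071682351884552
cn(u+v) = (cn u·cn v − sn u·sn v·dn u·dn v)/D = -0.9070444216336451/0.9930927523052974 = -0.9133531782686908
dn(u+v) = (dn u·dn v − m·sn u·sn v·cn u·cn v)/D = 0.9912739755013535/0.9930927523052974 = 0.9981685730766619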